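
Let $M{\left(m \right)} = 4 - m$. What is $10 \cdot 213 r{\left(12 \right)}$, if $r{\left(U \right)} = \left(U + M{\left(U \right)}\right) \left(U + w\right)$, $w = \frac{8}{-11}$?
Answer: $\frac{1056480}{11} \approx 96044.0$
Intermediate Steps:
$w = - \frac{8}{11}$ ($w = 8 \left(- \frac{1}{11}\right) = - \frac{8}{11} \approx -0.72727$)
$r{\left(U \right)} = - \frac{32}{11} + 4 U$ ($r{\left(U \right)} = \left(U - \left(-4 + U\right)\right) \left(U - \frac{8}{11}\right) = 4 \left(- \frac{8}{11} + U\right) = - \frac{32}{11} + 4 U$)
$10 \cdot 213 r{\left(12 \right)} = 10 \cdot 213 \left(- \frac{32}{11} + 4 \cdot 12\right) = 2130 \left(- \frac{32}{11} + 48\right) = 2130 \cdot \frac{496}{11} = \frac{1056480}{11}$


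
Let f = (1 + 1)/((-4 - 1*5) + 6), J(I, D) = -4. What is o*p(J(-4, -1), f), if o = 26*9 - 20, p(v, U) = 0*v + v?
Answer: -856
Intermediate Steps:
f = -⅔ (f = 2/((-4 - 5) + 6) = 2/(-9 + 6) = 2/(-3) = 2*(-⅓) = -⅔ ≈ -0.66667)
p(v, U) = v (p(v, U) = 0 + v = v)
o = 214 (o = 234 - 20 = 214)
o*p(J(-4, -1), f) = 214*(-4) = -856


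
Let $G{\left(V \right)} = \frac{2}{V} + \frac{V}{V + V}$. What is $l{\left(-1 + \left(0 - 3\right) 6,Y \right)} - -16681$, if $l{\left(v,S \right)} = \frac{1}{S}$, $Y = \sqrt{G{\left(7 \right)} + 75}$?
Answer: $16681 + \frac{\sqrt{14854}}{1061} \approx 16681.0$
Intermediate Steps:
$G{\left(V \right)} = \frac{1}{2} + \frac{2}{V}$ ($G{\left(V \right)} = \frac{2}{V} + \frac{V}{2 V} = \frac{2}{V} + V \frac{1}{2 V} = \frac{2}{V} + \frac{1}{2} = \frac{1}{2} + \frac{2}{V}$)
$Y = \frac{\sqrt{14854}}{14}$ ($Y = \sqrt{\frac{4 + 7}{2 \cdot 7} + 75} = \sqrt{\frac{1}{2} \cdot \frac{1}{7} \cdot 11 + 75} = \sqrt{\frac{11}{14} + 75} = \sqrt{\frac{1061}{14}} = \frac{\sqrt{14854}}{14} \approx 8.7055$)
$l{\left(-1 + \left(0 - 3\right) 6,Y \right)} - -16681 = \frac{1}{\frac{1}{14} \sqrt{14854}} - -16681 = \frac{\sqrt{14854}}{1061} + 16681 = 16681 + \frac{\sqrt{14854}}{1061}$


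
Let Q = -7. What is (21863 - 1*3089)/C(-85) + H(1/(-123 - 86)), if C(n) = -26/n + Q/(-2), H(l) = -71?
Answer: 3145643/647 ≈ 4861.9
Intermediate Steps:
C(n) = 7/2 - 26/n (C(n) = -26/n - 7/(-2) = -26/n - 7*(-½) = -26/n + 7/2 = 7/2 - 26/n)
(21863 - 1*3089)/C(-85) + H(1/(-123 - 86)) = (21863 - 1*3089)/(7/2 - 26/(-85)) - 71 = (21863 - 3089)/(7/2 - 26*(-1/85)) - 71 = 18774/(7/2 + 26/85) - 71 = 18774/(647/170) - 71 = 18774*(170/647) - 71 = 3191580/647 - 71 = 3145643/647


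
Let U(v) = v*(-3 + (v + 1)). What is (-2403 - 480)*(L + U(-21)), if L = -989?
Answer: 1458798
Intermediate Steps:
U(v) = v*(-2 + v) (U(v) = v*(-3 + (1 + v)) = v*(-2 + v))
(-2403 - 480)*(L + U(-21)) = (-2403 - 480)*(-989 - 21*(-2 - 21)) = -2883*(-989 - 21*(-23)) = -2883*(-989 + 483) = -2883*(-506) = 1458798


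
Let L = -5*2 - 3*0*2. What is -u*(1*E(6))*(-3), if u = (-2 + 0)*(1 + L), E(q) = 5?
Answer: 270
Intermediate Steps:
L = -10 (L = -10 + 0*2 = -10 + 0 = -10)
u = 18 (u = (-2 + 0)*(1 - 10) = -2*(-9) = 18)
-u*(1*E(6))*(-3) = -18*(1*5)*(-3) = -18*5*(-3) = -18*(-15) = -1*(-270) = 270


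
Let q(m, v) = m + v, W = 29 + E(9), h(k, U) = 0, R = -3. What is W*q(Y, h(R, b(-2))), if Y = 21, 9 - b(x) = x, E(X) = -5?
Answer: 504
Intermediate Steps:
b(x) = 9 - x
W = 24 (W = 29 - 5 = 24)
W*q(Y, h(R, b(-2))) = 24*(21 + 0) = 24*21 = 504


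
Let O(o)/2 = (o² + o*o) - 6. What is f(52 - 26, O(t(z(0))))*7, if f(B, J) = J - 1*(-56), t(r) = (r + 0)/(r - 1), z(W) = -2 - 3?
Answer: 2947/9 ≈ 327.44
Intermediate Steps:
z(W) = -5
t(r) = r/(-1 + r)
O(o) = -12 + 4*o² (O(o) = 2*((o² + o*o) - 6) = 2*((o² + o²) - 6) = 2*(2*o² - 6) = 2*(-6 + 2*o²) = -12 + 4*o²)
f(B, J) = 56 + J (f(B, J) = J + 56 = 56 + J)
f(52 - 26, O(t(z(0))))*7 = (56 + (-12 + 4*(-5/(-1 - 5))²))*7 = (56 + (-12 + 4*(-5/(-6))²))*7 = (56 + (-12 + 4*(-5*(-⅙))²))*7 = (56 + (-12 + 4*(⅚)²))*7 = (56 + (-12 + 4*(25/36)))*7 = (56 + (-12 + 25/9))*7 = (56 - 83/9)*7 = (421/9)*7 = 2947/9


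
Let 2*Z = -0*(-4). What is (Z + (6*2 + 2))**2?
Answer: 196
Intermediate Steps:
Z = 0 (Z = (-0*(-4))/2 = (-2*0)/2 = (1/2)*0 = 0)
(Z + (6*2 + 2))**2 = (0 + (6*2 + 2))**2 = (0 + (12 + 2))**2 = (0 + 14)**2 = 14**2 = 196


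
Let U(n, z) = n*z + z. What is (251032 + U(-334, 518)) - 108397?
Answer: -29859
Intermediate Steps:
U(n, z) = z + n*z
(251032 + U(-334, 518)) - 108397 = (251032 + 518*(1 - 334)) - 108397 = (251032 + 518*(-333)) - 108397 = (251032 - 172494) - 108397 = 78538 - 108397 = -29859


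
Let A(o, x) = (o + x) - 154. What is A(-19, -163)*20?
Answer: -6720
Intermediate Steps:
A(o, x) = -154 + o + x
A(-19, -163)*20 = (-154 - 19 - 163)*20 = -336*20 = -6720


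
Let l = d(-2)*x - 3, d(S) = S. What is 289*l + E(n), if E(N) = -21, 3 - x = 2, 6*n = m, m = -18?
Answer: -1466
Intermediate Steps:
n = -3 (n = (⅙)*(-18) = -3)
x = 1 (x = 3 - 1*2 = 3 - 2 = 1)
l = -5 (l = -2*1 - 3 = -2 - 3 = -5)
289*l + E(n) = 289*(-5) - 21 = -1445 - 21 = -1466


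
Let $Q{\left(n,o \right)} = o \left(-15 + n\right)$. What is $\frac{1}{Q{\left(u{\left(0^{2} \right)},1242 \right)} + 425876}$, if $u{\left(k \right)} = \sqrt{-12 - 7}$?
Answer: $\frac{10717}{4365226664} - \frac{621 i \sqrt{19}}{82939306616} \approx 2.4551 \cdot 10^{-6} - 3.2637 \cdot 10^{-8} i$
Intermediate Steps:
$u{\left(k \right)} = i \sqrt{19}$ ($u{\left(k \right)} = \sqrt{-19} = i \sqrt{19}$)
$\frac{1}{Q{\left(u{\left(0^{2} \right)},1242 \right)} + 425876} = \frac{1}{1242 \left(-15 + i \sqrt{19}\right) + 425876} = \frac{1}{\left(-18630 + 1242 i \sqrt{19}\right) + 425876} = \frac{1}{407246 + 1242 i \sqrt{19}}$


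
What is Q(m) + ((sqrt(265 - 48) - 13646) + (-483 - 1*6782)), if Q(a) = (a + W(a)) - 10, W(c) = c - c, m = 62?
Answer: -20859 + sqrt(217) ≈ -20844.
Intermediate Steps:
W(c) = 0
Q(a) = -10 + a (Q(a) = (a + 0) - 10 = a - 10 = -10 + a)
Q(m) + ((sqrt(265 - 48) - 13646) + (-483 - 1*6782)) = (-10 + 62) + ((sqrt(265 - 48) - 13646) + (-483 - 1*6782)) = 52 + ((sqrt(217) - 13646) + (-483 - 6782)) = 52 + ((-13646 + sqrt(217)) - 7265) = 52 + (-20911 + sqrt(217)) = -20859 + sqrt(217)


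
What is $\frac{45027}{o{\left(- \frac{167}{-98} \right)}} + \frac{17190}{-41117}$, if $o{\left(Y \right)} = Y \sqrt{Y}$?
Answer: $- \frac{17190}{41117} + \frac{30888522 \sqrt{334}}{27889} \approx 20241.0$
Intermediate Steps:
$o{\left(Y \right)} = Y^{\frac{3}{2}}$
$\frac{45027}{o{\left(- \frac{167}{-98} \right)}} + \frac{17190}{-41117} = \frac{45027}{\left(- \frac{167}{-98}\right)^{\frac{3}{2}}} + \frac{17190}{-41117} = \frac{45027}{\left(\left(-167\right) \left(- \frac{1}{98}\right)\right)^{\frac{3}{2}}} + 17190 \left(- \frac{1}{41117}\right) = \frac{45027}{\left(\frac{167}{98}\right)^{\frac{3}{2}}} - \frac{17190}{41117} = \frac{45027}{\frac{167}{1372} \sqrt{334}} - \frac{17190}{41117} = 45027 \frac{686 \sqrt{334}}{27889} - \frac{17190}{41117} = \frac{30888522 \sqrt{334}}{27889} - \frac{17190}{41117} = - \frac{17190}{41117} + \frac{30888522 \sqrt{334}}{27889}$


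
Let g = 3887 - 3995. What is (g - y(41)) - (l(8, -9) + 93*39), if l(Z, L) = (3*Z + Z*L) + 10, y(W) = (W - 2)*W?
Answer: -5296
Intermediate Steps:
g = -108
y(W) = W*(-2 + W) (y(W) = (-2 + W)*W = W*(-2 + W))
l(Z, L) = 10 + 3*Z + L*Z (l(Z, L) = (3*Z + L*Z) + 10 = 10 + 3*Z + L*Z)
(g - y(41)) - (l(8, -9) + 93*39) = (-108 - 41*(-2 + 41)) - ((10 + 3*8 - 9*8) + 93*39) = (-108 - 41*39) - ((10 + 24 - 72) + 3627) = (-108 - 1*1599) - (-38 + 3627) = (-108 - 1599) - 1*3589 = -1707 - 3589 = -5296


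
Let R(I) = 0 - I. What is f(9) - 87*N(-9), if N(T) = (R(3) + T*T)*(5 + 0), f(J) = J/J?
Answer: -33929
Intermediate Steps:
R(I) = -I
f(J) = 1
N(T) = -15 + 5*T² (N(T) = (-1*3 + T*T)*(5 + 0) = (-3 + T²)*5 = -15 + 5*T²)
f(9) - 87*N(-9) = 1 - 87*(-15 + 5*(-9)²) = 1 - 87*(-15 + 5*81) = 1 - 87*(-15 + 405) = 1 - 87*390 = 1 - 33930 = -33929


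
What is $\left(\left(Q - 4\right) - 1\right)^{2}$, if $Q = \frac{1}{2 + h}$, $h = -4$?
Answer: $\frac{121}{4} \approx 30.25$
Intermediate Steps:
$Q = - \frac{1}{2}$ ($Q = \frac{1}{2 - 4} = \frac{1}{-2} = - \frac{1}{2} \approx -0.5$)
$\left(\left(Q - 4\right) - 1\right)^{2} = \left(\left(- \frac{1}{2} - 4\right) - 1\right)^{2} = \left(- \frac{9}{2} - 1\right)^{2} = \left(- \frac{11}{2}\right)^{2} = \frac{121}{4}$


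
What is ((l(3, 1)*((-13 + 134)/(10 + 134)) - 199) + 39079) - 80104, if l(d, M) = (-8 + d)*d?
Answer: -1979357/48 ≈ -41237.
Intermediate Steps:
l(d, M) = d*(-8 + d)
((l(3, 1)*((-13 + 134)/(10 + 134)) - 199) + 39079) - 80104 = (((3*(-8 + 3))*((-13 + 134)/(10 + 134)) - 199) + 39079) - 80104 = (((3*(-5))*(121/144) - 199) + 39079) - 80104 = ((-1815/144 - 199) + 39079) - 80104 = ((-15*121/144 - 199) + 39079) - 80104 = ((-605/48 - 199) + 39079) - 80104 = (-10157/48 + 39079) - 80104 = 1865635/48 - 80104 = -1979357/48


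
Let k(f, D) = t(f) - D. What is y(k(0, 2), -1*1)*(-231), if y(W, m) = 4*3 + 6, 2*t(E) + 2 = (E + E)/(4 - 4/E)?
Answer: -4158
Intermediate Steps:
t(E) = -1 + E/(4 - 4/E) (t(E) = -1 + ((E + E)/(4 - 4/E))/2 = -1 + ((2*E)/(4 - 4/E))/2 = -1 + (2*E/(4 - 4/E))/2 = -1 + E/(4 - 4/E))
k(f, D) = -D + (1 - f + f²/4)/(-1 + f) (k(f, D) = (1 - f + f²/4)/(-1 + f) - D = -D + (1 - f + f²/4)/(-1 + f))
y(W, m) = 18 (y(W, m) = 12 + 6 = 18)
y(k(0, 2), -1*1)*(-231) = 18*(-231) = -4158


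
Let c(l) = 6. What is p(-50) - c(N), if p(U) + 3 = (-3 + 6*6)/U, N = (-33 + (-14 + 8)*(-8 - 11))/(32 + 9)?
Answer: -483/50 ≈ -9.6600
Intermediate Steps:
N = 81/41 (N = (-33 - 6*(-19))/41 = (-33 + 114)*(1/41) = 81*(1/41) = 81/41 ≈ 1.9756)
p(U) = -3 + 33/U (p(U) = -3 + (-3 + 6*6)/U = -3 + (-3 + 36)/U = -3 + 33/U)
p(-50) - c(N) = (-3 + 33/(-50)) - 1*6 = (-3 + 33*(-1/50)) - 6 = (-3 - 33/50) - 6 = -183/50 - 6 = -483/50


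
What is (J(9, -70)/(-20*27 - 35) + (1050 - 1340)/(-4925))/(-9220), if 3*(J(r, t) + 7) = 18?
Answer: -6867/1044395500 ≈ -6.5751e-6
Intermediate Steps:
J(r, t) = -1 (J(r, t) = -7 + (⅓)*18 = -7 + 6 = -1)
(J(9, -70)/(-20*27 - 35) + (1050 - 1340)/(-4925))/(-9220) = (-1/(-20*27 - 35) + (1050 - 1340)/(-4925))/(-9220) = (-1/(-540 - 35) - 290*(-1/4925))*(-1/9220) = (-1/(-575) + 58/985)*(-1/9220) = (-1*(-1/575) + 58/985)*(-1/9220) = (1/575 + 58/985)*(-1/9220) = (6867/113275)*(-1/9220) = -6867/1044395500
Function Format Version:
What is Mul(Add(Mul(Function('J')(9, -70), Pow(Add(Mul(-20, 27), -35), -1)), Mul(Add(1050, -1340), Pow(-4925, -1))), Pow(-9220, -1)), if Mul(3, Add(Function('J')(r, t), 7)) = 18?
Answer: Rational(-6867, 1044395500) ≈ -6.5751e-6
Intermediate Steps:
Function('J')(r, t) = -1 (Function('J')(r, t) = Add(-7, Mul(Rational(1, 3), 18)) = Add(-7, 6) = -1)
Mul(Add(Mul(Function('J')(9, -70), Pow(Add(Mul(-20, 27), -35), -1)), Mul(Add(1050, -1340), Pow(-4925, -1))), Pow(-9220, -1)) = Mul(Add(Mul(-1, Pow(Add(Mul(-20, 27), -35), -1)), Mul(Add(1050, -1340), Pow(-4925, -1))), Pow(-9220, -1)) = Mul(Add(Mul(-1, Pow(Add(-540, -35), -1)), Mul(-290, Rational(-1, 4925))), Rational(-1, 9220)) = Mul(Add(Mul(-1, Pow(-575, -1)), Rational(58, 985)), Rational(-1, 9220)) = Mul(Add(Mul(-1, Rational(-1, 575)), Rational(58, 985)), Rational(-1, 9220)) = Mul(Add(Rational(1, 575), Rational(58, 985)), Rational(-1, 9220)) = Mul(Rational(6867, 113275), Rational(-1, 9220)) = Rational(-6867, 1044395500)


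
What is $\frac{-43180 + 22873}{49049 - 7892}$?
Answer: $- \frac{6769}{13719} \approx -0.4934$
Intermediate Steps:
$\frac{-43180 + 22873}{49049 - 7892} = - \frac{20307}{41157} = \left(-20307\right) \frac{1}{41157} = - \frac{6769}{13719}$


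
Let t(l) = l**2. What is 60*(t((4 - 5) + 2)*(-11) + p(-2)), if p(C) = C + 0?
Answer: -780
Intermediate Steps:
p(C) = C
60*(t((4 - 5) + 2)*(-11) + p(-2)) = 60*(((4 - 5) + 2)**2*(-11) - 2) = 60*((-1 + 2)**2*(-11) - 2) = 60*(1**2*(-11) - 2) = 60*(1*(-11) - 2) = 60*(-11 - 2) = 60*(-13) = -780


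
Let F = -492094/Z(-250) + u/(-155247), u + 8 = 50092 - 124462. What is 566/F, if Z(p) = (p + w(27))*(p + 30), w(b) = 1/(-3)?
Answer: -7258924343220/108449809247 ≈ -66.933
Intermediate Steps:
w(b) = -⅓
u = -74378 (u = -8 + (50092 - 124462) = -8 - 74370 = -74378)
Z(p) = (30 + p)*(-⅓ + p) (Z(p) = (p - ⅓)*(p + 30) = (-⅓ + p)*(30 + p) = (30 + p)*(-⅓ + p))
F = -108449809247/12824954670 (F = -492094/(-10 + (-250)² + (89/3)*(-250)) - 74378/(-155247) = -492094/(-10 + 62500 - 22250/3) - 74378*(-1/155247) = -492094/165220/3 + 74378/155247 = -492094*3/165220 + 74378/155247 = -738141/82610 + 74378/155247 = -108449809247/12824954670 ≈ -8.4562)
566/F = 566/(-108449809247/12824954670) = 566*(-12824954670/108449809247) = -7258924343220/108449809247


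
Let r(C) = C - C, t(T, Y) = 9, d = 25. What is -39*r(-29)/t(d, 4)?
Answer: 0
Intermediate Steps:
r(C) = 0
-39*r(-29)/t(d, 4) = -0/9 = -39*0 = 0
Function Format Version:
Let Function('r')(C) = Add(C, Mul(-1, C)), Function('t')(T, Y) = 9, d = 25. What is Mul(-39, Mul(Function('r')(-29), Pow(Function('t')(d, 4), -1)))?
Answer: 0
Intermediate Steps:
Function('r')(C) = 0
Mul(-39, Mul(Function('r')(-29), Pow(Function('t')(d, 4), -1))) = Mul(-39, Mul(0, Pow(9, -1))) = Mul(-39, Mul(0, Rational(1, 9))) = Mul(-39, 0) = 0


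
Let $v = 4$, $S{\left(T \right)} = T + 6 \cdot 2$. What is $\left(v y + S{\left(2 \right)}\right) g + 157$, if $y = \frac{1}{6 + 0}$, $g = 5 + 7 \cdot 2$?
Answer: $\frac{1307}{3} \approx 435.67$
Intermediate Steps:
$g = 19$ ($g = 5 + 14 = 19$)
$S{\left(T \right)} = 12 + T$ ($S{\left(T \right)} = T + 12 = 12 + T$)
$y = \frac{1}{6} \approx 0.16667$
$\left(v y + S{\left(2 \right)}\right) g + 157 = \left(4 \cdot \frac{1}{6} + \left(12 + 2\right)\right) 19 + 157 = \left(\frac{2}{3} + 14\right) 19 + 157 = \frac{44}{3} \cdot 19 + 157 = \frac{836}{3} + 157 = \frac{1307}{3}$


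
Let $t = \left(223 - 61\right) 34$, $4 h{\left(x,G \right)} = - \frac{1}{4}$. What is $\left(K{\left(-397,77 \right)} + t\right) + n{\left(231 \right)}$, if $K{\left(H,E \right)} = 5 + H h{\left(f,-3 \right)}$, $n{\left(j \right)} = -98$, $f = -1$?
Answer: $\frac{87037}{16} \approx 5439.8$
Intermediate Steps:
$h{\left(x,G \right)} = - \frac{1}{16}$ ($h{\left(x,G \right)} = \frac{\left(-1\right) \frac{1}{4}}{4} = \frac{1}{4} \left(- \frac{1}{4}\right) = - \frac{1}{16}$)
$K{\left(H,E \right)} = 5 - \frac{H}{16}$ ($K{\left(H,E \right)} = 5 + H \left(- \frac{1}{16}\right) = 5 - \frac{H}{16}$)
$t = 5508$ ($t = 162 \cdot 34 = 5508$)
$\left(K{\left(-397,77 \right)} + t\right) + n{\left(231 \right)} = \left(\left(5 - - \frac{397}{16}\right) + 5508\right) - 98 = \left(\left(5 + \frac{397}{16}\right) + 5508\right) - 98 = \left(\frac{477}{16} + 5508\right) - 98 = \frac{88605}{16} - 98 = \frac{87037}{16}$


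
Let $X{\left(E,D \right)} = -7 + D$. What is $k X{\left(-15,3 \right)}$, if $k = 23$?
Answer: $-92$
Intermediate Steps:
$k X{\left(-15,3 \right)} = 23 \left(-7 + 3\right) = 23 \left(-4\right) = -92$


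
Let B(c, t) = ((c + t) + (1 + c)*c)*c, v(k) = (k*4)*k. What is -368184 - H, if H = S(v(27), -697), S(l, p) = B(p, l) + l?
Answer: 339298607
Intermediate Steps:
v(k) = 4*k² (v(k) = (4*k)*k = 4*k²)
B(c, t) = c*(c + t + c*(1 + c)) (B(c, t) = ((c + t) + c*(1 + c))*c = (c + t + c*(1 + c))*c = c*(c + t + c*(1 + c)))
S(l, p) = l + p*(l + p² + 2*p) (S(l, p) = p*(l + p² + 2*p) + l = l + p*(l + p² + 2*p))
H = -339666791 (H = 4*27² - 697*(4*27² + (-697)² + 2*(-697)) = 4*729 - 697*(4*729 + 485809 - 1394) = 2916 - 697*(2916 + 485809 - 1394) = 2916 - 697*487331 = 2916 - 339669707 = -339666791)
-368184 - H = -368184 - 1*(-339666791) = -368184 + 339666791 = 339298607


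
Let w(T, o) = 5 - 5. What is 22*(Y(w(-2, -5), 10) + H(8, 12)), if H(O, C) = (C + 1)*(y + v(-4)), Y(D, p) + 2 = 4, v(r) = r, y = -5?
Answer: -2530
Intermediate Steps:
w(T, o) = 0
Y(D, p) = 2 (Y(D, p) = -2 + 4 = 2)
H(O, C) = -9 - 9*C (H(O, C) = (C + 1)*(-5 - 4) = (1 + C)*(-9) = -9 - 9*C)
22*(Y(w(-2, -5), 10) + H(8, 12)) = 22*(2 + (-9 - 9*12)) = 22*(2 + (-9 - 108)) = 22*(2 - 117) = 22*(-115) = -2530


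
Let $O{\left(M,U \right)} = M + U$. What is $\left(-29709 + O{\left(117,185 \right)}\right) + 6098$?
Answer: $-23309$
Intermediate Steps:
$\left(-29709 + O{\left(117,185 \right)}\right) + 6098 = \left(-29709 + \left(117 + 185\right)\right) + 6098 = \left(-29709 + 302\right) + 6098 = -29407 + 6098 = -23309$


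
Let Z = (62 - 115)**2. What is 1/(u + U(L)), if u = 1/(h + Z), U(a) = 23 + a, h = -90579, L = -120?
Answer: -87770/8513691 ≈ -0.010309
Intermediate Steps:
Z = 2809 (Z = (-53)**2 = 2809)
u = -1/87770 (u = 1/(-90579 + 2809) = 1/(-87770) = -1/87770 ≈ -1.1393e-5)
1/(u + U(L)) = 1/(-1/87770 + (23 - 120)) = 1/(-1/87770 - 97) = 1/(-8513691/87770) = -87770/8513691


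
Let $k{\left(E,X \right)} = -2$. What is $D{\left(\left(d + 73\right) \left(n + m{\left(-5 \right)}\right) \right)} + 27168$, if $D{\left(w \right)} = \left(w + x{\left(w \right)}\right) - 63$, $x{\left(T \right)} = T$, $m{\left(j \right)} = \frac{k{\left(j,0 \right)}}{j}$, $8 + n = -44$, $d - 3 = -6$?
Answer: $19881$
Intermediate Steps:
$d = -3$ ($d = 3 - 6 = -3$)
$n = -52$ ($n = -8 - 44 = -52$)
$m{\left(j \right)} = - \frac{2}{j}$
$D{\left(w \right)} = -63 + 2 w$ ($D{\left(w \right)} = \left(w + w\right) - 63 = 2 w - 63 = -63 + 2 w$)
$D{\left(\left(d + 73\right) \left(n + m{\left(-5 \right)}\right) \right)} + 27168 = \left(-63 + 2 \left(-3 + 73\right) \left(-52 - \frac{2}{-5}\right)\right) + 27168 = \left(-63 + 2 \cdot 70 \left(-52 - - \frac{2}{5}\right)\right) + 27168 = \left(-63 + 2 \cdot 70 \left(-52 + \frac{2}{5}\right)\right) + 27168 = \left(-63 + 2 \cdot 70 \left(- \frac{258}{5}\right)\right) + 27168 = \left(-63 + 2 \left(-3612\right)\right) + 27168 = \left(-63 - 7224\right) + 27168 = -7287 + 27168 = 19881$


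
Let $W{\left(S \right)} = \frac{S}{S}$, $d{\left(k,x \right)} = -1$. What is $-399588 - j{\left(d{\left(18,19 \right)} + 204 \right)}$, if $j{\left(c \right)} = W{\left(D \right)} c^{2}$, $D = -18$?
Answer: $-440797$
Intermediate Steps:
$W{\left(S \right)} = 1$
$j{\left(c \right)} = c^{2}$ ($j{\left(c \right)} = 1 c^{2} = c^{2}$)
$-399588 - j{\left(d{\left(18,19 \right)} + 204 \right)} = -399588 - \left(-1 + 204\right)^{2} = -399588 - 203^{2} = -399588 - 41209 = -440797$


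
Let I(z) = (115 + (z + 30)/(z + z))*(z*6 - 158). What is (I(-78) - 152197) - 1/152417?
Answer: -444590481908/1981421 ≈ -2.2438e+5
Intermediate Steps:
I(z) = (-158 + 6*z)*(115 + (30 + z)/(2*z)) (I(z) = (115 + (30 + z)/((2*z)))*(6*z - 158) = (115 + (30 + z)*(1/(2*z)))*(-158 + 6*z) = (115 + (30 + z)/(2*z))*(-158 + 6*z) = (-158 + 6*z)*(115 + (30 + z)/(2*z)))
(I(-78) - 152197) - 1/152417 = ((-18159 - 2370/(-78) + 693*(-78)) - 152197) - 1/152417 = ((-18159 - 2370*(-1/78) - 54054) - 152197) - 1*1/152417 = ((-18159 + 395/13 - 54054) - 152197) - 1/152417 = (-938374/13 - 152197) - 1/152417 = -2916935/13 - 1/152417 = -444590481908/1981421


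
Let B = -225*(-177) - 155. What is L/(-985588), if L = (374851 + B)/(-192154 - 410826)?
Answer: 414521/594289852240 ≈ 6.9751e-7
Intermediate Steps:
B = 39670 (B = 39825 - 155 = 39670)
L = -414521/602980 (L = (374851 + 39670)/(-192154 - 410826) = 414521/(-602980) = 414521*(-1/602980) = -414521/602980 ≈ -0.68745)
L/(-985588) = -414521/602980/(-985588) = -414521/602980*(-1/985588) = 414521/594289852240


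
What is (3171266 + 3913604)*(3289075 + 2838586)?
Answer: 43413681589070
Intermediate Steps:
(3171266 + 3913604)*(3289075 + 2838586) = 7084870*6127661 = 43413681589070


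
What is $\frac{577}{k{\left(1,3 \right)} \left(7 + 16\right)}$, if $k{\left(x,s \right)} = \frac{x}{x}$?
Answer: $\frac{577}{23} \approx 25.087$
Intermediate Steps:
$k{\left(x,s \right)} = 1$
$\frac{577}{k{\left(1,3 \right)} \left(7 + 16\right)} = \frac{577}{1 \left(7 + 16\right)} = \frac{577}{1 \cdot 23} = \frac{577}{23}$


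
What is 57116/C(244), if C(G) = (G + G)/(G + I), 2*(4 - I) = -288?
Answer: 2798684/61 ≈ 45880.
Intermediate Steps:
I = 148 (I = 4 - ½*(-288) = 4 + 144 = 148)
C(G) = 2*G/(148 + G) (C(G) = (G + G)/(G + 148) = (2*G)/(148 + G) = 2*G/(148 + G))
57116/C(244) = 57116/((2*244/(148 + 244))) = 57116/((2*244/392)) = 57116/((2*244*(1/392))) = 57116/(61/49) = 57116*(49/61) = 2798684/61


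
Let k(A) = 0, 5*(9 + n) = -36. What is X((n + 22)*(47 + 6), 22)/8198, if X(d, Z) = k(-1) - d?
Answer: -1537/40990 ≈ -0.037497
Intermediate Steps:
n = -81/5 (n = -9 + (⅕)*(-36) = -9 - 36/5 = -81/5 ≈ -16.200)
X(d, Z) = -d (X(d, Z) = 0 - d = -d)
X((n + 22)*(47 + 6), 22)/8198 = -(-81/5 + 22)*(47 + 6)/8198 = -29*53/5*(1/8198) = -1*1537/5*(1/8198) = -1537/5*1/8198 = -1537/40990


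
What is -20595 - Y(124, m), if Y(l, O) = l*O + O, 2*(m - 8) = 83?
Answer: -53565/2 ≈ -26783.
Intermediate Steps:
m = 99/2 (m = 8 + (½)*83 = 8 + 83/2 = 99/2 ≈ 49.500)
Y(l, O) = O + O*l (Y(l, O) = O*l + O = O + O*l)
-20595 - Y(124, m) = -20595 - 99*(1 + 124)/2 = -20595 - 99*125/2 = -20595 - 1*12375/2 = -20595 - 12375/2 = -53565/2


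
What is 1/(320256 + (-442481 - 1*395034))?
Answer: -1/517259 ≈ -1.9333e-6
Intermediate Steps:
1/(320256 + (-442481 - 1*395034)) = 1/(320256 + (-442481 - 395034)) = 1/(320256 - 837515) = 1/(-517259) = -1/517259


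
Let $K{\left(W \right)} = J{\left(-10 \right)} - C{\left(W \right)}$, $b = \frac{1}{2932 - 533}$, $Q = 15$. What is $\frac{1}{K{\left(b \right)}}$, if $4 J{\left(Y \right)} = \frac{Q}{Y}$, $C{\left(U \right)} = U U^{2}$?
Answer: $- \frac{110453817592}{41420181605} \approx -2.6667$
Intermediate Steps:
$C{\left(U \right)} = U^{3}$
$b = \frac{1}{2399} \approx 0.00041684$
$J{\left(Y \right)} = \frac{15}{4 Y}$ ($J{\left(Y \right)} = \frac{15 \frac{1}{Y}}{4} = \frac{15}{4 Y}$)
$K{\left(W \right)} = - \frac{3}{8} - W^{3}$ ($K{\left(W \right)} = \frac{15}{4 \left(-10\right)} - W^{3} = \frac{15}{4} \left(- \frac{1}{10}\right) - W^{3} = - \frac{3}{8} - W^{3}$)
$\frac{1}{K{\left(b \right)}} = \frac{1}{- \frac{3}{8} - \left(\frac{1}{2399}\right)^{3}} = \frac{1}{- \frac{3}{8} - \frac{1}{13806727199}} = \frac{1}{- \frac{41420181605}{110453817592}} = - \frac{110453817592}{41420181605}$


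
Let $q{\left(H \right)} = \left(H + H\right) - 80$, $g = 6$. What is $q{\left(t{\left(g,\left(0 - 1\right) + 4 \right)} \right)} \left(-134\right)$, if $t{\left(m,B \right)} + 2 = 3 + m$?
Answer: $8844$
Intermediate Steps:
$t{\left(m,B \right)} = 1 + m$ ($t{\left(m,B \right)} = -2 + \left(3 + m\right) = 1 + m$)
$q{\left(H \right)} = -80 + 2 H$ ($q{\left(H \right)} = 2 H - 80 = -80 + 2 H$)
$q{\left(t{\left(g,\left(0 - 1\right) + 4 \right)} \right)} \left(-134\right) = \left(-80 + 2 \left(1 + 6\right)\right) \left(-134\right) = \left(-80 + 2 \cdot 7\right) \left(-134\right) = \left(-80 + 14\right) \left(-134\right) = \left(-66\right) \left(-134\right) = 8844$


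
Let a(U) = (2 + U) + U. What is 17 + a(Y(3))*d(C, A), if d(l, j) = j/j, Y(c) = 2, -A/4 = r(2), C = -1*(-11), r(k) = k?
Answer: 23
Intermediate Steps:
C = 11
A = -8 (A = -4*2 = -8)
a(U) = 2 + 2*U
d(l, j) = 1
17 + a(Y(3))*d(C, A) = 17 + (2 + 2*2)*1 = 17 + (2 + 4)*1 = 17 + 6*1 = 17 + 6 = 23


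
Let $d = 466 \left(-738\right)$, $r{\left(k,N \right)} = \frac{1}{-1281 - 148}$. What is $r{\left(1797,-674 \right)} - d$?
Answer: $\frac{491444531}{1429} \approx 3.4391 \cdot 10^{5}$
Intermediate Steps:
$r{\left(k,N \right)} = - \frac{1}{1429}$ ($r{\left(k,N \right)} = \frac{1}{-1429} = - \frac{1}{1429}$)
$d = -343908$
$r{\left(1797,-674 \right)} - d = - \frac{1}{1429} - -343908 = - \frac{1}{1429} + 343908 = \frac{491444531}{1429}$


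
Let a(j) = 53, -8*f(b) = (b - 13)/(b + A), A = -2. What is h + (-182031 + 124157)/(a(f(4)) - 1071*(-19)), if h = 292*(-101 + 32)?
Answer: -205558685/10201 ≈ -20151.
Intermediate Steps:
f(b) = -(-13 + b)/(8*(-2 + b)) (f(b) = -(b - 13)/(8*(b - 2)) = -(-13 + b)/(8*(-2 + b)))
h = -20148 (h = 292*(-69) = -20148)
h + (-182031 + 124157)/(a(f(4)) - 1071*(-19)) = -20148 + (-182031 + 124157)/(53 - 1071*(-19)) = -20148 - 57874/(53 + 20349) = -20148 - 57874/20402 = -20148 - 57874*1/20402 = -20148 - 28937/10201 = -205558685/10201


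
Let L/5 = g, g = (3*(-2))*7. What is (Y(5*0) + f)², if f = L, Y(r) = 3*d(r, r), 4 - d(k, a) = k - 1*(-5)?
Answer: 45369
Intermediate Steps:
d(k, a) = -1 - k (d(k, a) = 4 - (k - 1*(-5)) = 4 - (k + 5) = 4 - (5 + k) = 4 + (-5 - k) = -1 - k)
g = -42 (g = -6*7 = -42)
Y(r) = -3 - 3*r (Y(r) = 3*(-1 - r) = -3 - 3*r)
L = -210 (L = 5*(-42) = -210)
f = -210
(Y(5*0) + f)² = ((-3 - 15*0) - 210)² = ((-3 - 3*0) - 210)² = ((-3 + 0) - 210)² = (-3 - 210)² = (-213)² = 45369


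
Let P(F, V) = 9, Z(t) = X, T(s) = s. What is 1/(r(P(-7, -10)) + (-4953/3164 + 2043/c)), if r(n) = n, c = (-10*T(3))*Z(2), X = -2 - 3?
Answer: 79100/1665417 ≈ 0.047496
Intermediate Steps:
X = -5
Z(t) = -5
c = 150 (c = -10*3*(-5) = -30*(-5) = 150)
1/(r(P(-7, -10)) + (-4953/3164 + 2043/c)) = 1/(9 + (-4953/3164 + 2043/150)) = 1/(9 + (-4953*1/3164 + 2043*(1/150))) = 1/(9 + (-4953/3164 + 681/50)) = 1/(9 + 953517/79100) = 1/(1665417/79100) = 79100/1665417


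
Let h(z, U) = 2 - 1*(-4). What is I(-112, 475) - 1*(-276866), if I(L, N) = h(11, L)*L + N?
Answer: 276669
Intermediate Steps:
h(z, U) = 6 (h(z, U) = 2 + 4 = 6)
I(L, N) = N + 6*L (I(L, N) = 6*L + N = N + 6*L)
I(-112, 475) - 1*(-276866) = (475 + 6*(-112)) - 1*(-276866) = (475 - 672) + 276866 = -197 + 276866 = 276669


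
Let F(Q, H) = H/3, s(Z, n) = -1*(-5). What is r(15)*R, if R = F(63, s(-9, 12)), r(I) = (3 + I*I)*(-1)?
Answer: -380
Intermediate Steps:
s(Z, n) = 5
r(I) = -3 - I² (r(I) = (3 + I²)*(-1) = -3 - I²)
F(Q, H) = H/3 (F(Q, H) = H*(⅓) = H/3)
R = 5/3 (R = (⅓)*5 = 5/3 ≈ 1.6667)
r(15)*R = (-3 - 1*15²)*(5/3) = (-3 - 1*225)*(5/3) = (-3 - 225)*(5/3) = -228*5/3 = -380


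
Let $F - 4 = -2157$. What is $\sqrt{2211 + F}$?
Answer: $\sqrt{58} \approx 7.6158$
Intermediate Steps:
$F = -2153$ ($F = 4 - 2157 = -2153$)
$\sqrt{2211 + F} = \sqrt{2211 - 2153} = \sqrt{58}$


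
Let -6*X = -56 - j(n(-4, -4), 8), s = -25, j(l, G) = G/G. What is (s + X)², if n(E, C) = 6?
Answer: 961/4 ≈ 240.25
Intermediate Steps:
j(l, G) = 1
X = 19/2 (X = -(-56 - 1*1)/6 = -(-56 - 1)/6 = -⅙*(-57) = 19/2 ≈ 9.5000)
(s + X)² = (-25 + 19/2)² = (-31/2)² = 961/4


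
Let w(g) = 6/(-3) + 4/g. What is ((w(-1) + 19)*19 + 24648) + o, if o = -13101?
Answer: 11794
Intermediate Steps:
w(g) = -2 + 4/g (w(g) = 6*(-⅓) + 4/g = -2 + 4/g)
((w(-1) + 19)*19 + 24648) + o = (((-2 + 4/(-1)) + 19)*19 + 24648) - 13101 = (((-2 + 4*(-1)) + 19)*19 + 24648) - 13101 = (((-2 - 4) + 19)*19 + 24648) - 13101 = ((-6 + 19)*19 + 24648) - 13101 = (13*19 + 24648) - 13101 = (247 + 24648) - 13101 = 24895 - 13101 = 11794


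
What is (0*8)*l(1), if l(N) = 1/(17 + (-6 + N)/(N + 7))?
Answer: 0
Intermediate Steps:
l(N) = 1/(17 + (-6 + N)/(7 + N))
(0*8)*l(1) = (0*8)*((7 + 1)/(113 + 18*1)) = 0*(8/(113 + 18)) = 0*(8/131) = 0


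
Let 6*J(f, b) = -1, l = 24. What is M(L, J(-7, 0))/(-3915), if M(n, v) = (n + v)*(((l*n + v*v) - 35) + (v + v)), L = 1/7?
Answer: -277/1428840 ≈ -0.00019386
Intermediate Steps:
L = ⅐ ≈ 0.14286
J(f, b) = -⅙ (J(f, b) = (⅙)*(-1) = -⅙)
M(n, v) = (n + v)*(-35 + v² + 2*v + 24*n) (M(n, v) = (n + v)*(((24*n + v*v) - 35) + (v + v)) = (n + v)*(((24*n + v²) - 35) + 2*v) = (n + v)*(((v² + 24*n) - 35) + 2*v) = (n + v)*((-35 + v² + 24*n) + 2*v) = (n + v)*(-35 + v² + 2*v + 24*n))
M(L, J(-7, 0))/(-3915) = ((-⅙)³ - 35*⅐ - 35*(-⅙) + 2*(-⅙)² + 24*(⅐)² + (-⅙)²/7 + 26*(⅐)*(-⅙))/(-3915) = (-1/216 - 5 + 35/6 + 2*(1/36) + 24*(1/49) + (⅐)*(1/36) - 13/21)*(-1/3915) = (-1/216 - 5 + 35/6 + 1/18 + 24/49 + 1/252 - 13/21)*(-1/3915) = (8033/10584)*(-1/3915) = -277/1428840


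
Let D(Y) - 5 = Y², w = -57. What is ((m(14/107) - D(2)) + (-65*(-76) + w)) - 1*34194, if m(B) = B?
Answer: -3137226/107 ≈ -29320.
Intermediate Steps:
D(Y) = 5 + Y²
((m(14/107) - D(2)) + (-65*(-76) + w)) - 1*34194 = ((14/107 - (5 + 2²)) + (-65*(-76) - 57)) - 1*34194 = ((14*(1/107) - (5 + 4)) + (4940 - 57)) - 34194 = ((14/107 - 1*9) + 4883) - 34194 = ((14/107 - 9) + 4883) - 34194 = (-949/107 + 4883) - 34194 = 521532/107 - 34194 = -3137226/107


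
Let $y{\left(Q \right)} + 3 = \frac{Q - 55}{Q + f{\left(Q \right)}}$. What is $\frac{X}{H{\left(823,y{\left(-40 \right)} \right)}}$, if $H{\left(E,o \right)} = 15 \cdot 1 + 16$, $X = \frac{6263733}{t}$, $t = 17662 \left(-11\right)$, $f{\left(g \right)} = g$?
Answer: $- \frac{6263733}{6022742} \approx -1.04$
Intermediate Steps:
$t = -194282$
$X = - \frac{6263733}{194282}$ ($X = \frac{6263733}{-194282} = 6263733 \left(- \frac{1}{194282}\right) = - \frac{6263733}{194282} \approx -32.24$)
$y{\left(Q \right)} = -3 + \frac{-55 + Q}{2 Q}$ ($y{\left(Q \right)} = -3 + \frac{Q - 55}{Q + Q} = -3 + \frac{-55 + Q}{2 Q}$)
$H{\left(E,o \right)} = 31$ ($H{\left(E,o \right)} = 15 + 16 = 31$)
$\frac{X}{H{\left(823,y{\left(-40 \right)} \right)}} = - \frac{6263733}{194282 \cdot 31} = \left(- \frac{6263733}{194282}\right) \frac{1}{31} = - \frac{6263733}{6022742}$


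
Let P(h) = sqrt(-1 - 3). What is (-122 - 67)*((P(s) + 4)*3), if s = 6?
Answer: -2268 - 1134*I ≈ -2268.0 - 1134.0*I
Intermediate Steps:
P(h) = 2*I (P(h) = sqrt(-4) = 2*I)
(-122 - 67)*((P(s) + 4)*3) = (-122 - 67)*((2*I + 4)*3) = -189*(4 + 2*I)*3 = -189*(12 + 6*I) = -2268 - 1134*I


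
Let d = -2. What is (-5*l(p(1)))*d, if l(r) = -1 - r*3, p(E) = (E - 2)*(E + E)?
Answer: 50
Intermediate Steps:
p(E) = 2*E*(-2 + E) (p(E) = (-2 + E)*(2*E) = 2*E*(-2 + E))
l(r) = -1 - 3*r
(-5*l(p(1)))*d = -5*(-1 - 6*(-2 + 1))*(-2) = -5*(-1 - 6*(-1))*(-2) = -5*(-1 - 3*(-2))*(-2) = -5*(-1 + 6)*(-2) = -5*5*(-2) = -25*(-2) = 50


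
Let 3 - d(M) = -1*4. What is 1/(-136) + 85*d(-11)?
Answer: 80919/136 ≈ 594.99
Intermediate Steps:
d(M) = 7 (d(M) = 3 - (-1)*4 = 3 - 1*(-4) = 3 + 4 = 7)
1/(-136) + 85*d(-11) = 1/(-136) + 85*7 = -1/136 + 595 = 80919/136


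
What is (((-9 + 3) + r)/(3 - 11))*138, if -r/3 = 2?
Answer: 207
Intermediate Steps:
r = -6 (r = -3*2 = -6)
(((-9 + 3) + r)/(3 - 11))*138 = (((-9 + 3) - 6)/(3 - 11))*138 = ((-6 - 6)/(-8))*138 = -12*(-⅛)*138 = (3/2)*138 = 207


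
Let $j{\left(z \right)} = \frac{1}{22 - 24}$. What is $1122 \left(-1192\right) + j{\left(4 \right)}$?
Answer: $- \frac{2674849}{2} \approx -1.3374 \cdot 10^{6}$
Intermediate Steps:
$j{\left(z \right)} = - \frac{1}{2}$ ($j{\left(z \right)} = \frac{1}{-2} = - \frac{1}{2}$)
$1122 \left(-1192\right) + j{\left(4 \right)} = 1122 \left(-1192\right) - \frac{1}{2} = -1337424 - \frac{1}{2} = - \frac{2674849}{2}$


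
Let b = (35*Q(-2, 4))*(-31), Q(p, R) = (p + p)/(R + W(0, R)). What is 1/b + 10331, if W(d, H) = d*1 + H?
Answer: 11209137/1085 ≈ 10331.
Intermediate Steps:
W(d, H) = H + d (W(d, H) = d + H = H + d)
Q(p, R) = p/R (Q(p, R) = (p + p)/(R + (R + 0)) = (2*p)/(R + R) = (2*p)/((2*R)) = (2*p)*(1/(2*R)) = p/R)
b = 1085/2 (b = (35*(-2/4))*(-31) = (35*(-2*¼))*(-31) = (35*(-½))*(-31) = -35/2*(-31) = 1085/2 ≈ 542.50)
1/b + 10331 = 1/(1085/2) + 10331 = 2/1085 + 10331 = 11209137/1085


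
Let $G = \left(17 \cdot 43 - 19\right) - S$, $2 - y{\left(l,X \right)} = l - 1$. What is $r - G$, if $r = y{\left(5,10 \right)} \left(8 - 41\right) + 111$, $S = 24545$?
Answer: $24010$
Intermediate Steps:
$y{\left(l,X \right)} = 3 - l$ ($y{\left(l,X \right)} = 2 - \left(l - 1\right) = 2 - \left(-1 + l\right) = 3 - l$)
$r = 177$ ($r = \left(3 - 5\right) \left(8 - 41\right) + 111 = \left(-2\right) \left(-33\right) + 111 = 66 + 111 = 177$)
$G = -23833$ ($G = \left(17 \cdot 43 - 19\right) - 24545 = \left(731 - 19\right) - 24545 = 712 - 24545 = -23833$)
$r - G = 177 - -23833 = 177 + 23833 = 24010$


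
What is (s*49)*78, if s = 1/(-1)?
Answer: -3822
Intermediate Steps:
s = -1
(s*49)*78 = -1*49*78 = -49*78 = -3822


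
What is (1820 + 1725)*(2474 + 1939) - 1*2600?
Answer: 15641485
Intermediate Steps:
(1820 + 1725)*(2474 + 1939) - 1*2600 = 3545*4413 - 2600 = 15644085 - 2600 = 15641485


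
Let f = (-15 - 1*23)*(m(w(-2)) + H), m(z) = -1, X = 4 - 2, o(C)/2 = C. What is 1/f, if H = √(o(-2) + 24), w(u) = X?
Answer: -1/722 - √5/361 ≈ -0.0075791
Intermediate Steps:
o(C) = 2*C
X = 2
w(u) = 2
H = 2*√5 (H = √(2*(-2) + 24) = √(-4 + 24) = √20 = 2*√5 ≈ 4.4721)
f = 38 - 76*√5 (f = (-15 - 1*23)*(-1 + 2*√5) = (-15 - 23)*(-1 + 2*√5) = -38*(-1 + 2*√5) = 38 - 76*√5 ≈ -131.94)
1/f = 1/(38 - 76*√5)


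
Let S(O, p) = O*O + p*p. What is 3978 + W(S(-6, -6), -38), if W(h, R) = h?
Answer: 4050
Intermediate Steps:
S(O, p) = O**2 + p**2
3978 + W(S(-6, -6), -38) = 3978 + ((-6)**2 + (-6)**2) = 3978 + (36 + 36) = 3978 + 72 = 4050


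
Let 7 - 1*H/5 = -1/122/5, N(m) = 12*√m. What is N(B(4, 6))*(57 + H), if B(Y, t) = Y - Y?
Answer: 0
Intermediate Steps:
B(Y, t) = 0
H = 4271/122 (H = 35 - 5*(-1/122)/5 = 35 - 5*(-1*1/122)/5 = 35 - (-5)/(122*5) = 35 - 5*(-1/610) = 35 + 1/122 = 4271/122 ≈ 35.008)
N(B(4, 6))*(57 + H) = (12*√0)*(57 + 4271/122) = (12*0)*(11225/122) = 0*(11225/122) = 0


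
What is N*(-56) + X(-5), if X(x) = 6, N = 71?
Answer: -3970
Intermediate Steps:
N*(-56) + X(-5) = 71*(-56) + 6 = -3976 + 6 = -3970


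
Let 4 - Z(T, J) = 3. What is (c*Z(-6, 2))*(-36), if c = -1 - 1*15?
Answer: 576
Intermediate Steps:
Z(T, J) = 1 (Z(T, J) = 4 - 1*3 = 4 - 3 = 1)
c = -16 (c = -1 - 15 = -16)
(c*Z(-6, 2))*(-36) = -16*1*(-36) = -16*(-36) = 576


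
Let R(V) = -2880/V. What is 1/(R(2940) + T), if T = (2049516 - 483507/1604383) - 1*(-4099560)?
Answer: 78614767/483408076303065 ≈ 1.6263e-7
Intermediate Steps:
T = 9865472516601/1604383 (T = (2049516 - 483507/1604383) + 4099560 = 3288208145121/1604383 + 4099560 = 9865472516601/1604383 ≈ 6.1491e+6)
1/(R(2940) + T) = 1/(-2880/2940 + 9865472516601/1604383) = 1/(-2880*1/2940 + 9865472516601/1604383) = 1/(-48/49 + 9865472516601/1604383) = 1/(483408076303065/78614767) = 78614767/483408076303065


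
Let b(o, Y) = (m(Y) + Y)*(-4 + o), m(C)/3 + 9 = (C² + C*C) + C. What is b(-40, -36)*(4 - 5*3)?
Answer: 3680820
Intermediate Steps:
m(C) = -27 + 3*C + 6*C² (m(C) = -27 + 3*((C² + C*C) + C) = -27 + 3*((C² + C²) + C) = -27 + 3*(2*C² + C) = -27 + 3*(C + 2*C²) = -27 + (3*C + 6*C²) = -27 + 3*C + 6*C²)
b(o, Y) = (-4 + o)*(-27 + 4*Y + 6*Y²) (b(o, Y) = ((-27 + 3*Y + 6*Y²) + Y)*(-4 + o) = (-27 + 4*Y + 6*Y²)*(-4 + o) = (-4 + o)*(-27 + 4*Y + 6*Y²))
b(-40, -36)*(4 - 5*3) = (108 - 24*(-36)² - 16*(-36) - 36*(-40) + 3*(-40)*(-9 - 36 + 2*(-36)²))*(4 - 5*3) = (108 - 24*1296 + 576 + 1440 + 3*(-40)*(-9 - 36 + 2*1296))*(4 - 15) = (108 - 31104 + 576 + 1440 + 3*(-40)*(-9 - 36 + 2592))*(-11) = (108 - 31104 + 576 + 1440 + 3*(-40)*2547)*(-11) = (108 - 31104 + 576 + 1440 - 305640)*(-11) = -334620*(-11) = 3680820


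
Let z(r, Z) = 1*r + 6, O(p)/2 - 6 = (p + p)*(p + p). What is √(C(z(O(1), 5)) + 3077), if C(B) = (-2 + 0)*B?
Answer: 55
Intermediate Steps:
O(p) = 12 + 8*p² (O(p) = 12 + 2*((p + p)*(p + p)) = 12 + 2*((2*p)*(2*p)) = 12 + 2*(4*p²) = 12 + 8*p²)
z(r, Z) = 6 + r (z(r, Z) = r + 6 = 6 + r)
C(B) = -2*B
√(C(z(O(1), 5)) + 3077) = √(-2*(6 + (12 + 8*1²)) + 3077) = √(-2*(6 + (12 + 8*1)) + 3077) = √(-2*(6 + (12 + 8)) + 3077) = √(-2*(6 + 20) + 3077) = √(-2*26 + 3077) = √(-52 + 3077) = √3025 = 55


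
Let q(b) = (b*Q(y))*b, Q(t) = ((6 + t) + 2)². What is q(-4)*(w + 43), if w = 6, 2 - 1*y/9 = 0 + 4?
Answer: 78400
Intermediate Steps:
y = -18 (y = 18 - 9*(0 + 4) = 18 - 9*4 = 18 - 36 = -18)
Q(t) = (8 + t)²
q(b) = 100*b² (q(b) = (b*(8 - 18)²)*b = (b*(-10)²)*b = (b*100)*b = (100*b)*b = 100*b²)
q(-4)*(w + 43) = (100*(-4)²)*(6 + 43) = (100*16)*49 = 1600*49 = 78400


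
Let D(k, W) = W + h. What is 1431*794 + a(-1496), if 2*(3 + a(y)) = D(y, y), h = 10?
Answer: 1135468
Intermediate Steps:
D(k, W) = 10 + W (D(k, W) = W + 10 = 10 + W)
a(y) = 2 + y/2 (a(y) = -3 + (10 + y)/2 = -3 + (5 + y/2) = 2 + y/2)
1431*794 + a(-1496) = 1431*794 + (2 + (½)*(-1496)) = 1136214 + (2 - 748) = 1136214 - 746 = 1135468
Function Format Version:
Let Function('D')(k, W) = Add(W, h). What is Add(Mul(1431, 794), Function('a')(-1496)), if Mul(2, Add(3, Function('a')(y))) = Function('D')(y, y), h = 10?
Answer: 1135468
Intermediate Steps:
Function('D')(k, W) = Add(10, W) (Function('D')(k, W) = Add(W, 10) = Add(10, W))
Function('a')(y) = Add(2, Mul(Rational(1, 2), y)) (Function('a')(y) = Add(-3, Mul(Rational(1, 2), Add(10, y))) = Add(-3, Add(5, Mul(Rational(1, 2), y))) = Add(2, Mul(Rational(1, 2), y)))
Add(Mul(1431, 794), Function('a')(-1496)) = Add(Mul(1431, 794), Add(2, Mul(Rational(1, 2), -1496))) = Add(1136214, Add(2, -748)) = Add(1136214, -746) = 1135468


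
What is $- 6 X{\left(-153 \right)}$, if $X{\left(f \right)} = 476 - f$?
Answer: $-3774$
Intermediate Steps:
$- 6 X{\left(-153 \right)} = - 6 \left(476 - -153\right) = - 6 \left(476 + 153\right) = \left(-6\right) 629 = -3774$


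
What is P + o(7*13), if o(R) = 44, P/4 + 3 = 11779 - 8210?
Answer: 14308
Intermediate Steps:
P = 14264 (P = -12 + 4*(11779 - 8210) = -12 + 4*3569 = -12 + 14276 = 14264)
P + o(7*13) = 14264 + 44 = 14308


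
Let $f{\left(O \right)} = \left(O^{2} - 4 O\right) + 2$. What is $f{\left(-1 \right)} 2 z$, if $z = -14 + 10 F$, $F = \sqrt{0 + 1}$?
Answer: $-56$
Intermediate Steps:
$F = 1$ ($F = \sqrt{1} = 1$)
$f{\left(O \right)} = 2 + O^{2} - 4 O$
$z = -4$ ($z = -14 + 10 \cdot 1 = -14 + 10 = -4$)
$f{\left(-1 \right)} 2 z = \left(2 + \left(-1\right)^{2} - -4\right) 2 \left(-4\right) = \left(2 + 1 + 4\right) 2 \left(-4\right) = 7 \cdot 2 \left(-4\right) = 14 \left(-4\right) = -56$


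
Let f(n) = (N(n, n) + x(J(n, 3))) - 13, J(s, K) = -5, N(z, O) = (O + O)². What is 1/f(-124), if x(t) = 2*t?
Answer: 1/61481 ≈ 1.6265e-5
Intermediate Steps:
N(z, O) = 4*O² (N(z, O) = (2*O)² = 4*O²)
f(n) = -23 + 4*n² (f(n) = (4*n² + 2*(-5)) - 13 = (4*n² - 10) - 13 = (-10 + 4*n²) - 13 = -23 + 4*n²)
1/f(-124) = 1/(-23 + 4*(-124)²) = 1/(-23 + 4*15376) = 1/(-23 + 61504) = 1/61481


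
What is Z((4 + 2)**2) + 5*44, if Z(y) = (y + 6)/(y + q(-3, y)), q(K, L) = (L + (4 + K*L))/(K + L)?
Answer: 17699/80 ≈ 221.24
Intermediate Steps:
q(K, L) = (4 + L + K*L)/(K + L)
Z(y) = (6 + y)/(y + (4 - 2*y)/(-3 + y)) (Z(y) = (y + 6)/(y + (4 + y - 3*y)/(-3 + y)) = (6 + y)/(y + (4 - 2*y)/(-3 + y)))
Z((4 + 2)**2) + 5*44 = (-3 + (4 + 2)**2)*(6 + (4 + 2)**2)/(4 - 2*(4 + 2)**2 + (4 + 2)**2*(-3 + (4 + 2)**2)) + 5*44 = (-3 + 6**2)*(6 + 6**2)/(4 - 2*6**2 + 6**2*(-3 + 6**2)) + 220 = (-3 + 36)*(6 + 36)/(4 - 2*36 + 36*(-3 + 36)) + 220 = 33*42/(4 - 72 + 36*33) + 220 = 33*42/(4 - 72 + 1188) + 220 = 33*42/1120 + 220 = (1/1120)*33*42 + 220 = 99/80 + 220 = 17699/80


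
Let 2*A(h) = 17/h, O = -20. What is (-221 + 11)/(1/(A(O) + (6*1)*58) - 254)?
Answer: 1459815/1765661 ≈ 0.82678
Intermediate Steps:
A(h) = 17/(2*h) (A(h) = (17/h)/2 = 17/(2*h))
(-221 + 11)/(1/(A(O) + (6*1)*58) - 254) = (-221 + 11)/(1/((17/2)/(-20) + (6*1)*58) - 254) = -210/(1/((17/2)*(-1/20) + 6*58) - 254) = -210/(1/(-17/40 + 348) - 254) = -210/(1/(13903/40) - 254) = -210/(40/13903 - 254) = -210/(-3531322/13903) = -210*(-13903/3531322) = 1459815/1765661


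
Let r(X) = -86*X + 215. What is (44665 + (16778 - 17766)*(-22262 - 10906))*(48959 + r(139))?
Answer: 1221361235780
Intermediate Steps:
r(X) = 215 - 86*X
(44665 + (16778 - 17766)*(-22262 - 10906))*(48959 + r(139)) = (44665 + (16778 - 17766)*(-22262 - 10906))*(48959 + (215 - 86*139)) = (44665 - 988*(-33168))*(48959 + (215 - 11954)) = (44665 + 32769984)*(48959 - 11739) = 32814649*37220 = 1221361235780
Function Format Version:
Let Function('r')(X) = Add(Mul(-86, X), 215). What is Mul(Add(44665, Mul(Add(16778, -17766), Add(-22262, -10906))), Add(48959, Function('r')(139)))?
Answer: 1221361235780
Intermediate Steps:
Function('r')(X) = Add(215, Mul(-86, X))
Mul(Add(44665, Mul(Add(16778, -17766), Add(-22262, -10906))), Add(48959, Function('r')(139))) = Mul(Add(44665, Mul(Add(16778, -17766), Add(-22262, -10906))), Add(48959, Add(215, Mul(-86, 139)))) = Mul(Add(44665, Mul(-988, -33168)), Add(48959, Add(215, -11954))) = Mul(Add(44665, 32769984), Add(48959, -11739)) = Mul(32814649, 37220) = 1221361235780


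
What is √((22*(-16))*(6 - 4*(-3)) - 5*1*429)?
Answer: I*√8481 ≈ 92.092*I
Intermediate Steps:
√((22*(-16))*(6 - 4*(-3)) - 5*1*429) = √(-352*(6 + 12) - 5*429) = √(-352*18 - 2145) = √(-6336 - 2145) = √(-8481) = I*√8481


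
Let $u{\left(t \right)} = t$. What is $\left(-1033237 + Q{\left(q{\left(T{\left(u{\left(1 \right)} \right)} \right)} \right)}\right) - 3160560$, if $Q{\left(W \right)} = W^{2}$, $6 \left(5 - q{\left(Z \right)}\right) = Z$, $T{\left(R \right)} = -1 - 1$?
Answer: $- \frac{37743917}{9} \approx -4.1938 \cdot 10^{6}$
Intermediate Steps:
$T{\left(R \right)} = -2$ ($T{\left(R \right)} = -1 - 1 = -2$)
$q{\left(Z \right)} = 5 - \frac{Z}{6}$
$\left(-1033237 + Q{\left(q{\left(T{\left(u{\left(1 \right)} \right)} \right)} \right)}\right) - 3160560 = \left(-1033237 + \left(5 - - \frac{1}{3}\right)^{2}\right) - 3160560 = \left(-1033237 + \left(5 + \frac{1}{3}\right)^{2}\right) - 3160560 = \left(-1033237 + \left(\frac{16}{3}\right)^{2}\right) - 3160560 = \left(-1033237 + \frac{256}{9}\right) - 3160560 = - \frac{9298877}{9} - 3160560 = - \frac{37743917}{9}$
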